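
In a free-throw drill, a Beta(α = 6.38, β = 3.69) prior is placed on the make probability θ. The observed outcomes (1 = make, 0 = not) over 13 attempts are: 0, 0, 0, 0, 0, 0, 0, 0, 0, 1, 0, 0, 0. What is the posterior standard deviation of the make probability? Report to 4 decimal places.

The Beta prior is conjugate to a Binomial/Bernoulli likelihood; the update adds successes to α and failures to β.
Posterior: Beta(α+k, β+n−k) = Beta(6.38+1, 3.69+12) = Beta(7.38, 15.69).
Var = αβ/((α+β)²(α+β+1)) = 7.38·15.69/(23.07²·24.07) = 0.00903874; SD = √0.00903874 = 0.0951.

0.0951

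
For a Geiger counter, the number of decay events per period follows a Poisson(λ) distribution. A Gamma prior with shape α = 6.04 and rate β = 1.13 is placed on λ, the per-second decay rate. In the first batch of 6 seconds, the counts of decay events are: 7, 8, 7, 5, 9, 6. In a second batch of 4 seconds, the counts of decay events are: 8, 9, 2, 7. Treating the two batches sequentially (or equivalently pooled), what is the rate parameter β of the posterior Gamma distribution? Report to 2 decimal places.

With a Gamma(shape α, rate β) prior, the Poisson likelihood is conjugate: the posterior is Gamma(α + ΣXᵢ, β + n).
Batch 1: sum of counts S = 42 over n = 6 seconds.
After batch 1: Gamma(α+S, β+n) = Gamma(6.04+42, 1.13+6) = Gamma(48.04, 7.13).
Batch 2: sum of counts S = 26 over n = 4 seconds.
After batch 2: Gamma(α+S, β+n) = Gamma(48.04+26, 7.13+4) = Gamma(74.04, 11.13).
Posterior β = 11.13.

11.13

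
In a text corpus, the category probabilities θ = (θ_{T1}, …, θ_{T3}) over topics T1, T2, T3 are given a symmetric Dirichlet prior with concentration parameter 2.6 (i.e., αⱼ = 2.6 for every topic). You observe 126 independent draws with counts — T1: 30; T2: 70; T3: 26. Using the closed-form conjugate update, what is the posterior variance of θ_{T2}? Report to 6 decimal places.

The Dirichlet prior is conjugate to the Multinomial likelihood: each posterior αⱼ = prior αⱼ + observed count nⱼ.
Posterior concentration: (32.6, 72.6, 28.6), total = 133.8.
Var[θ_j] = α_j(Σα−α_j)/((Σα)²(Σα+1)) = 72.6·61.2/(133.8²·134.8) = 0.001841.

0.001841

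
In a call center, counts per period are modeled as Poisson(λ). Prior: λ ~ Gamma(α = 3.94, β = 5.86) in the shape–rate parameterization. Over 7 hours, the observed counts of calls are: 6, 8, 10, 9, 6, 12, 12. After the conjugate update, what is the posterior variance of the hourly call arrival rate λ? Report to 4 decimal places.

0.4048

With a Gamma(shape α, rate β) prior, the Poisson likelihood is conjugate: the posterior is Gamma(α + ΣXᵢ, β + n).
Sum of counts S = 63 over n = 7 hours.
Posterior: Gamma(α+S, β+n) = Gamma(3.94+63, 5.86+7) = Gamma(66.94, 12.86).
Var = α/β² = 66.94/12.86² = 0.4048.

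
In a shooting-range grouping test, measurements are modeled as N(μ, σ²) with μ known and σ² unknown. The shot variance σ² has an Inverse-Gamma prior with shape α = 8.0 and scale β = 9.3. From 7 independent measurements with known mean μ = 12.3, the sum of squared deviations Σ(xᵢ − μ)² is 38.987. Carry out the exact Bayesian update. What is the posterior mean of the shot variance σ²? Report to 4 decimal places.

2.7422

With known mean μ and an Inverse-Gamma(α, β) prior on σ², the Normal likelihood is conjugate: posterior is Inv-Gamma(α + n/2, β + Σ(xᵢ−μ)²/2).
Posterior: Inv-Gamma(8.0 + 7/2, 9.3 + 38.987/2) = Inv-Gamma(11.50, 28.7935).
E[σ²|data] = β/(α−1) = 28.7935/10.50 = 2.7422.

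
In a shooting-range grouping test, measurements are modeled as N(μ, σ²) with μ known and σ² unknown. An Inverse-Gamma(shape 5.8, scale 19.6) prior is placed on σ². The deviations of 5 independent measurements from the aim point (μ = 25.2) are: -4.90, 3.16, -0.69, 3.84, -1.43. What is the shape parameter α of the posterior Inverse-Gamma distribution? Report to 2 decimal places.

With known mean μ and an Inverse-Gamma(α, β) prior on σ², the Normal likelihood is conjugate: posterior is Inv-Gamma(α + n/2, β + Σ(xᵢ−μ)²/2).
Σ(xᵢ−μ)² = (-4.90)² + (3.16)² + (-0.69)² + (3.84)² + (-1.43)² = 51.2622.
Posterior: Inv-Gamma(5.8 + 5/2, 19.6 + 51.2622/2) = Inv-Gamma(8.30, 45.23110).
Posterior α = 8.30.

8.30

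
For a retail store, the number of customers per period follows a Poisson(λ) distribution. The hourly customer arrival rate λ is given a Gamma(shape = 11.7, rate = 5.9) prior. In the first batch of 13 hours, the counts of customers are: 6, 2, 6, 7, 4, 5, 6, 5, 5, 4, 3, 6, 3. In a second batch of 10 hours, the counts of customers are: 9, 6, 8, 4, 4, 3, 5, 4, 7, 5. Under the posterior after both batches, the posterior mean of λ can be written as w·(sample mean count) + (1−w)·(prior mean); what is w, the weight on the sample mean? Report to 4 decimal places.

0.7958

With a Gamma(shape α, rate β) prior, the Poisson likelihood is conjugate: the posterior is Gamma(α + ΣXᵢ, β + n).
Total number of hours: n = 13 + 10 = 23.
Posterior mean = (α₀+S)/(β₀+n) = [n/(β₀+n)]·(S/n) + [β₀/(β₀+n)]·(α₀/β₀), so only n and β₀ enter the weight.
Weight on data w = n/(β₀+n) = 23/(5.9+23) = 23/28.9 = 0.7958.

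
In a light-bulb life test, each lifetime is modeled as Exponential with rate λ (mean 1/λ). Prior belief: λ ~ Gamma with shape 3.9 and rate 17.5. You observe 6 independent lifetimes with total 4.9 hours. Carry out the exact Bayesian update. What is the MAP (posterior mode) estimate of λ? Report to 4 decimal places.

0.3973

With a Gamma(shape α, rate β) prior on the exponential rate λ, the posterior after n observations with total T = Σxᵢ is Gamma(α+n, β+T).
Posterior: Gamma(3.9+6, 17.5+4.9) = Gamma(9.9, 22.4).
Mode = (α−1)/β = 0.3973.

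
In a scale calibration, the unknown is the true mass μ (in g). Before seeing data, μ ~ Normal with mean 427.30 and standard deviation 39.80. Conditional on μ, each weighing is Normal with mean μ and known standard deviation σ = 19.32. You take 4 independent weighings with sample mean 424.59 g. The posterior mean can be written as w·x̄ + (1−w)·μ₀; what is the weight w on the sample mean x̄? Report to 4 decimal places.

For Normal data with known variance σ², a Normal(μ₀, σ₀²) prior on μ is conjugate. Posterior precision = 1/σ₀² + n/σ²; posterior mean is the precision-weighted average of μ₀ and x̄.
σ₀² = 39.80² = 1584.04, σ² = 19.32² = 373.2624. Prior precision 1/σ₀² = 1/1584.04; data precision n/σ² = 4/373.2624.
w = (n/σ²)/(1/σ₀² + n/σ²) = n·σ₀²/(σ² + n·σ₀²) = 4·1584.04/(373.2624 + 4·1584.04) = 6336.16/6709.4224 = 0.9444.

0.9444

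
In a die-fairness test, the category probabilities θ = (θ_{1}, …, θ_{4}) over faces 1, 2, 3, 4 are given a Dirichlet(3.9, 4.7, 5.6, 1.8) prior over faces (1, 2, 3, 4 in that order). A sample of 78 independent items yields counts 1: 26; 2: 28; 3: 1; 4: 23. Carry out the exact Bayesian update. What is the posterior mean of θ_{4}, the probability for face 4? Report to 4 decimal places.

0.2638

The Dirichlet prior is conjugate to the Multinomial likelihood: each posterior αⱼ = prior αⱼ + observed count nⱼ.
Posterior concentration: (29.9, 32.7, 6.6, 24.8), total = 94.0.
E[θ_{4}|data] = α_{4}/Σα = 24.8/94.0 = 0.2638.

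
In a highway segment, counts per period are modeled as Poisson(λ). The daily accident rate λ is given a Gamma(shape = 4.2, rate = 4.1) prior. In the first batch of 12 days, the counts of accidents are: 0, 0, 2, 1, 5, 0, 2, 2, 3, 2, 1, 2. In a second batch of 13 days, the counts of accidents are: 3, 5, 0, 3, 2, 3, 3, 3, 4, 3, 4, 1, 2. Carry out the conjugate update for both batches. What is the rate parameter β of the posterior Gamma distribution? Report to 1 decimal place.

With a Gamma(shape α, rate β) prior, the Poisson likelihood is conjugate: the posterior is Gamma(α + ΣXᵢ, β + n).
Batch 1: sum of counts S = 20 over n = 12 days.
After batch 1: Gamma(α+S, β+n) = Gamma(4.2+20, 4.1+12) = Gamma(24.2, 16.1).
Batch 2: sum of counts S = 36 over n = 13 days.
After batch 2: Gamma(α+S, β+n) = Gamma(24.2+36, 16.1+13) = Gamma(60.2, 29.1).
Posterior β = 29.1.

29.1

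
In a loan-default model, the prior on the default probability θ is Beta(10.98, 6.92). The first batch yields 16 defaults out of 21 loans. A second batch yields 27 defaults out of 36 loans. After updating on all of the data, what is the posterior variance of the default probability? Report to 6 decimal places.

0.002652

The Beta prior is conjugate to a Binomial/Bernoulli likelihood; the update adds successes to α and failures to β.
After batch 1: Beta(10.98+16, 6.92+5) = Beta(26.98, 11.92).
After batch 2: Beta(26.98+27, 11.92+9) = Beta(53.98, 20.92).
Var = αβ/((α+β)²(α+β+1)) = 53.98·20.92/(74.90²·75.90) = 0.002652.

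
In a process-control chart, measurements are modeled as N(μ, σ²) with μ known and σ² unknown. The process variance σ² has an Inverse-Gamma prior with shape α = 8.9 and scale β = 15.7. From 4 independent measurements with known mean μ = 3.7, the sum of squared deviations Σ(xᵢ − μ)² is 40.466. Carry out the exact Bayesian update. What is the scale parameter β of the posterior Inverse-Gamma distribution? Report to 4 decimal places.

35.9330

With known mean μ and an Inverse-Gamma(α, β) prior on σ², the Normal likelihood is conjugate: posterior is Inv-Gamma(α + n/2, β + Σ(xᵢ−μ)²/2).
Posterior: Inv-Gamma(8.9 + 4/2, 15.7 + 40.466/2) = Inv-Gamma(10.90, 35.9330).
Posterior β = 35.9330.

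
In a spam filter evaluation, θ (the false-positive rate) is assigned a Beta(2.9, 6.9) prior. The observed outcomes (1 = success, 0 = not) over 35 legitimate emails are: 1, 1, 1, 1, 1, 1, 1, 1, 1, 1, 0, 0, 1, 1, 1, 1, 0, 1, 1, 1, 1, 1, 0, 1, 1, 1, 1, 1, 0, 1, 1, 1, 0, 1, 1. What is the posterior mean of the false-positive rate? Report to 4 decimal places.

0.7121

The Beta prior is conjugate to a Binomial/Bernoulli likelihood; the update adds successes to α and failures to β.
Posterior: Beta(α+k, β+n−k) = Beta(2.9+29, 6.9+6) = Beta(31.9, 12.9).
Posterior mean = α/(α+β) = 31.9/44.8 = 0.7121.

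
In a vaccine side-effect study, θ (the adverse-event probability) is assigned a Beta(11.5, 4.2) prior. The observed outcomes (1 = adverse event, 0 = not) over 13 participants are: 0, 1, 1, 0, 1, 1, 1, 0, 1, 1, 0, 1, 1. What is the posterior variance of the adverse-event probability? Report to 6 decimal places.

The Beta prior is conjugate to a Binomial/Bernoulli likelihood; the update adds successes to α and failures to β.
Posterior: Beta(α+k, β+n−k) = Beta(11.5+9, 4.2+4) = Beta(20.5, 8.2).
Var = αβ/((α+β)²(α+β+1)) = 20.5·8.2/(28.7²·29.7) = 0.006871.

0.006871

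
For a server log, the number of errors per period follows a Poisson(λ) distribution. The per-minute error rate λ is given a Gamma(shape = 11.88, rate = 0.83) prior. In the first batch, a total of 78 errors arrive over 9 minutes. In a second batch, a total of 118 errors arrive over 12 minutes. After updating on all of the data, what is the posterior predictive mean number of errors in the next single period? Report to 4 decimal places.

With a Gamma(shape α, rate β) prior, the Poisson likelihood is conjugate: the posterior is Gamma(α + ΣXᵢ, β + n).
After batch 1: Gamma(α+S, β+n) = Gamma(11.88+78, 0.83+9) = Gamma(89.88, 9.83).
After batch 2: Gamma(α+S, β+n) = Gamma(89.88+118, 9.83+12) = Gamma(207.88, 21.83).
The predictive distribution for one future period is NegBinom with mean α/β = 9.5227.

9.5227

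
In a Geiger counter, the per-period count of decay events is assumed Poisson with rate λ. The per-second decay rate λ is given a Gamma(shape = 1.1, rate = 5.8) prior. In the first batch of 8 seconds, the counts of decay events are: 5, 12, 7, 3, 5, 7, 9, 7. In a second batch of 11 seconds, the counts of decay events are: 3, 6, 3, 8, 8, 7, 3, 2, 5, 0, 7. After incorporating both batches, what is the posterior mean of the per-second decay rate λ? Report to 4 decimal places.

With a Gamma(shape α, rate β) prior, the Poisson likelihood is conjugate: the posterior is Gamma(α + ΣXᵢ, β + n).
Batch 1: sum of counts S = 55 over n = 8 seconds.
After batch 1: Gamma(α+S, β+n) = Gamma(1.1+55, 5.8+8) = Gamma(56.1, 13.8).
Batch 2: sum of counts S = 52 over n = 11 seconds.
After batch 2: Gamma(α+S, β+n) = Gamma(56.1+52, 13.8+11) = Gamma(108.1, 24.8).
Posterior mean = α/β = 108.1/24.8 = 4.3589.

4.3589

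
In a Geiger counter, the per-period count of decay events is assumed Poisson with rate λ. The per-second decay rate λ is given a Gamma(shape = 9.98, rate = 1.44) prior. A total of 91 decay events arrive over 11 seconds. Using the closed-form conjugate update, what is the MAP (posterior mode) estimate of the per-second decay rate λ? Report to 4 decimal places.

8.0370

With a Gamma(shape α, rate β) prior, the Poisson likelihood is conjugate: the posterior is Gamma(α + ΣXᵢ, β + n).
Posterior: Gamma(α+S, β+n) = Gamma(9.98+91, 1.44+11) = Gamma(100.98, 12.44).
Mode of Gamma(α,β) for α≥1 is (α−1)/β = 99.98/12.44 = 8.0370.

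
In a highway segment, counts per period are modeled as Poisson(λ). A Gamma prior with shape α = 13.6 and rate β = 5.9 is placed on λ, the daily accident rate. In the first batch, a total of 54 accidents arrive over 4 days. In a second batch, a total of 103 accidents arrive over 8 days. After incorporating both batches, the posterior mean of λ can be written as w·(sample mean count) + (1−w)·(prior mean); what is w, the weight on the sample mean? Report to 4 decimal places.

With a Gamma(shape α, rate β) prior, the Poisson likelihood is conjugate: the posterior is Gamma(α + ΣXᵢ, β + n).
Total number of days: n = 4 + 8 = 12.
Posterior mean = (α₀+S)/(β₀+n) = [n/(β₀+n)]·(S/n) + [β₀/(β₀+n)]·(α₀/β₀), so only n and β₀ enter the weight.
Weight on data w = n/(β₀+n) = 12/(5.9+12) = 12/17.9 = 0.6704.

0.6704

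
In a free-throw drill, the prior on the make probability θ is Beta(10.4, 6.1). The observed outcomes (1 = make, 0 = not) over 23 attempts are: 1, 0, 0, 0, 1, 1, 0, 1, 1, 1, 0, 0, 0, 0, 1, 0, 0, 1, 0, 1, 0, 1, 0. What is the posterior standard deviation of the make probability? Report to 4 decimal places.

The Beta prior is conjugate to a Binomial/Bernoulli likelihood; the update adds successes to α and failures to β.
Posterior: Beta(α+k, β+n−k) = Beta(10.4+10, 6.1+13) = Beta(20.4, 19.1).
Var = αβ/((α+β)²(α+β+1)) = 20.4·19.1/(39.5²·40.5) = 0.00616615; SD = √0.00616615 = 0.0785.

0.0785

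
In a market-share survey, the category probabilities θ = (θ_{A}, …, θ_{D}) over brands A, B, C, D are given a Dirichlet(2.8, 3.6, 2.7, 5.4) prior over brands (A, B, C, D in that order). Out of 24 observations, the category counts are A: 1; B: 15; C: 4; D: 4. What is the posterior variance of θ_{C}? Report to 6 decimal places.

The Dirichlet prior is conjugate to the Multinomial likelihood: each posterior αⱼ = prior αⱼ + observed count nⱼ.
Posterior concentration: (3.8, 18.6, 6.7, 9.4), total = 38.5.
Var[θ_j] = α_j(Σα−α_j)/((Σα)²(Σα+1)) = 6.7·31.8/(38.5²·39.5) = 0.003639.

0.003639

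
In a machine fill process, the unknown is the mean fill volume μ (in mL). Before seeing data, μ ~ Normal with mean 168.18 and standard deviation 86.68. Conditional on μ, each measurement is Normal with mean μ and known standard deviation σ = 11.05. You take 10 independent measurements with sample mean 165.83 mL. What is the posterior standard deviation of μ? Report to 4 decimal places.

For Normal data with known variance σ², a Normal(μ₀, σ₀²) prior on μ is conjugate. Posterior precision = 1/σ₀² + n/σ²; posterior mean is the precision-weighted average of μ₀ and x̄.
σ₀² = 86.68² = 7513.4224, σ² = 11.05² = 122.1025; σ² + n·σ₀² = 122.1025 + 10·7513.4224 = 75256.3265.
Posterior precision = 1/σ₀² + n/σ² = 1/7513.4224 + 10/122.1025 = (σ² + n·σ₀²)/(σ₀²σ²) = 75256.3265/(7513.4224·122.1025); posterior variance σₙ² = σ₀²σ²/(σ² + n·σ₀²) = 7513.4224·122.1025/75256.3265 = 12.190439.
Posterior SD = √σₙ² = √(7513.4224·122.1025/75256.3265) = 3.4915.

3.4915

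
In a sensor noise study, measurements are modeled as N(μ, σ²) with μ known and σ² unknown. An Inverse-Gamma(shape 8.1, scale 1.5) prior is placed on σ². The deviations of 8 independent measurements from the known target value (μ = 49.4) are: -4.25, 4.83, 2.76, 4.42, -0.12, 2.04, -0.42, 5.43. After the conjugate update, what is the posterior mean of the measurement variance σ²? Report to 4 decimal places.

4.7470

With known mean μ and an Inverse-Gamma(α, β) prior on σ², the Normal likelihood is conjugate: posterior is Inv-Gamma(α + n/2, β + Σ(xᵢ−μ)²/2).
Σ(xᵢ−μ)² = (-4.25)² + (4.83)² + (2.76)² + (4.42)² + (-0.12)² + (2.04)² + (-0.42)² + (5.43)² = 102.3827.
Posterior: Inv-Gamma(8.1 + 8/2, 1.5 + 102.3827/2) = Inv-Gamma(12.10, 52.69135).
E[σ²|data] = β/(α−1) = 52.69135/11.10 = 4.7470.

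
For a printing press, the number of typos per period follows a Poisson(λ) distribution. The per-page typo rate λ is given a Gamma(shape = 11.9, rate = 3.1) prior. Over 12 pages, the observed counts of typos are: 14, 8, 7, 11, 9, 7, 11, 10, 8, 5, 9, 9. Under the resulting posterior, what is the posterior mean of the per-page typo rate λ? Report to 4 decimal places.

With a Gamma(shape α, rate β) prior, the Poisson likelihood is conjugate: the posterior is Gamma(α + ΣXᵢ, β + n).
Sum of counts S = 108 over n = 12 pages.
Posterior: Gamma(α+S, β+n) = Gamma(11.9+108, 3.1+12) = Gamma(119.9, 15.1).
Posterior mean = α/β = 119.9/15.1 = 7.9404.

7.9404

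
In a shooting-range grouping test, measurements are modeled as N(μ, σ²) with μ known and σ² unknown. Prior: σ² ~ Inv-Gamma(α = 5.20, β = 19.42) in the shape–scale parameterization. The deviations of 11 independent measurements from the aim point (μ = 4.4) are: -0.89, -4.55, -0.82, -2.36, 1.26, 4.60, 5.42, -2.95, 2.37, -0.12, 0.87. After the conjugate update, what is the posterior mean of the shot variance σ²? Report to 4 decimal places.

With known mean μ and an Inverse-Gamma(α, β) prior on σ², the Normal likelihood is conjugate: posterior is Inv-Gamma(α + n/2, β + Σ(xᵢ−μ)²/2).
Σ(xᵢ−μ)² = (-0.89)² + (-4.55)² + (-0.82)² + (-2.36)² + (1.26)² + (4.60)² + (5.42)² + (-2.95)² + (2.37)² + (-0.12)² + (0.87)² = 94.9513.
Posterior: Inv-Gamma(5.20 + 11/2, 19.42 + 94.9513/2) = Inv-Gamma(10.70, 66.89565).
E[σ²|data] = β/(α−1) = 66.89565/9.70 = 6.8965.

6.8965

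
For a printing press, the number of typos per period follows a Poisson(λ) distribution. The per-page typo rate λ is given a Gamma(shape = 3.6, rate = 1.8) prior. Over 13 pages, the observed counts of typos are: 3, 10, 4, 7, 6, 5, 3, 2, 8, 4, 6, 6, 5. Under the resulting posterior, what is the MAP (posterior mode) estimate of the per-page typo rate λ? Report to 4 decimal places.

With a Gamma(shape α, rate β) prior, the Poisson likelihood is conjugate: the posterior is Gamma(α + ΣXᵢ, β + n).
Sum of counts S = 69 over n = 13 pages.
Posterior: Gamma(α+S, β+n) = Gamma(3.6+69, 1.8+13) = Gamma(72.6, 14.8).
Mode of Gamma(α,β) for α≥1 is (α−1)/β = 71.6/14.8 = 4.8378.

4.8378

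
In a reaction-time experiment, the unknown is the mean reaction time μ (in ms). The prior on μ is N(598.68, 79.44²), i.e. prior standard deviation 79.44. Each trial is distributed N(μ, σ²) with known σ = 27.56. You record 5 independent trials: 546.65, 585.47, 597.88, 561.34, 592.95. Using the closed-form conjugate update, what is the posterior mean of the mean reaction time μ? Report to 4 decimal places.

577.3709

For Normal data with known variance σ², a Normal(μ₀, σ₀²) prior on μ is conjugate. Posterior precision = 1/σ₀² + n/σ²; posterior mean is the precision-weighted average of μ₀ and x̄.
Σxᵢ = 546.65 + 585.47 + 597.88 + 561.34 + 592.95 = 2884.29, so n·x̄ = 2884.29.
σ₀² = 79.44² = 6310.7136, σ² = 27.56² = 759.5536; σ² + n·σ₀² = 759.5536 + 5·6310.7136 = 32313.1216.
Posterior mean = (μ₀/σ₀² + n·x̄/σ²)/(1/σ₀² + n/σ²) = (σ²·μ₀ + σ₀²·n·x̄)/(σ² + n·σ₀²) = (759.5536·598.68 + 6310.7136·2884.29)/32313.1216 = 18656657.678592/32313.1216 = 577.3709.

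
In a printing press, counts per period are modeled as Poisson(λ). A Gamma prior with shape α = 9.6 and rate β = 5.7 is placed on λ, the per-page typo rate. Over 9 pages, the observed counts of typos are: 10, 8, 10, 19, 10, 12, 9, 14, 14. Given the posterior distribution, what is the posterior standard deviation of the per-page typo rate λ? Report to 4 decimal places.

With a Gamma(shape α, rate β) prior, the Poisson likelihood is conjugate: the posterior is Gamma(α + ΣXᵢ, β + n).
Sum of counts S = 106 over n = 9 pages.
Posterior: Gamma(α+S, β+n) = Gamma(9.6+106, 5.7+9) = Gamma(115.6, 14.7).
SD = √α/β = √115.6/14.7 = 0.7314.

0.7314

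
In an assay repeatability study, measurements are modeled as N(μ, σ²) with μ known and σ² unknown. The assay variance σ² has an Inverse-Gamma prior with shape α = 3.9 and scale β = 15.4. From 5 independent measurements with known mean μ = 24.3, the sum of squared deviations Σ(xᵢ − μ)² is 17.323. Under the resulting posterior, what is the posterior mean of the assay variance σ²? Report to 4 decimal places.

With known mean μ and an Inverse-Gamma(α, β) prior on σ², the Normal likelihood is conjugate: posterior is Inv-Gamma(α + n/2, β + Σ(xᵢ−μ)²/2).
Posterior: Inv-Gamma(3.9 + 5/2, 15.4 + 17.323/2) = Inv-Gamma(6.40, 24.0615).
E[σ²|data] = β/(α−1) = 24.0615/5.40 = 4.4558.

4.4558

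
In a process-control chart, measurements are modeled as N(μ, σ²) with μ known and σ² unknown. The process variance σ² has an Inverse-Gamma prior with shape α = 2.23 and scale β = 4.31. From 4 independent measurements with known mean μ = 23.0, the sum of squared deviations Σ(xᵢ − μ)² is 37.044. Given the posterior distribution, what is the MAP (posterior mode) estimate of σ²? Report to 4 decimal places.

With known mean μ and an Inverse-Gamma(α, β) prior on σ², the Normal likelihood is conjugate: posterior is Inv-Gamma(α + n/2, β + Σ(xᵢ−μ)²/2).
Posterior: Inv-Gamma(2.23 + 4/2, 4.31 + 37.044/2) = Inv-Gamma(4.23, 22.8320).
Mode = β/(α+1) = 22.8320/5.23 = 4.3656.

4.3656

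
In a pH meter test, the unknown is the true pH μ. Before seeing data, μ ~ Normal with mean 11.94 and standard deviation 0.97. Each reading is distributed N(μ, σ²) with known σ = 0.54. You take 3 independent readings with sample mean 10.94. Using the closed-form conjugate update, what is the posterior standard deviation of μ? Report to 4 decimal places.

0.2968

For Normal data with known variance σ², a Normal(μ₀, σ₀²) prior on μ is conjugate. Posterior precision = 1/σ₀² + n/σ²; posterior mean is the precision-weighted average of μ₀ and x̄.
σ₀² = 0.97² = 0.9409, σ² = 0.54² = 0.2916; σ² + n·σ₀² = 0.2916 + 3·0.9409 = 3.1143.
Posterior precision = 1/σ₀² + n/σ² = 1/0.9409 + 3/0.2916 = (σ² + n·σ₀²)/(σ₀²σ²) = 3.1143/(0.9409·0.2916); posterior variance σₙ² = σ₀²σ²/(σ² + n·σ₀²) = 0.9409·0.2916/3.1143 = 0.088099.
Posterior SD = √σₙ² = √(0.9409·0.2916/3.1143) = 0.2968.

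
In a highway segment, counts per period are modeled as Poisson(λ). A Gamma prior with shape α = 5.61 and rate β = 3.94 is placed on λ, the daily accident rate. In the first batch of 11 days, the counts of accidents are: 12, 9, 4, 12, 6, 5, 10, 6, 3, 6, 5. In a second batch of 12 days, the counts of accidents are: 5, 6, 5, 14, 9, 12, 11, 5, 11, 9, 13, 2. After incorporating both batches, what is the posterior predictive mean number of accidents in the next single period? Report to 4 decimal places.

With a Gamma(shape α, rate β) prior, the Poisson likelihood is conjugate: the posterior is Gamma(α + ΣXᵢ, β + n).
Batch 1: sum of counts S = 78 over n = 11 days.
After batch 1: Gamma(α+S, β+n) = Gamma(5.61+78, 3.94+11) = Gamma(83.61, 14.94).
Batch 2: sum of counts S = 102 over n = 12 days.
After batch 2: Gamma(α+S, β+n) = Gamma(83.61+102, 14.94+12) = Gamma(185.61, 26.94).
The predictive distribution for one future period is NegBinom with mean α/β = 6.8898.

6.8898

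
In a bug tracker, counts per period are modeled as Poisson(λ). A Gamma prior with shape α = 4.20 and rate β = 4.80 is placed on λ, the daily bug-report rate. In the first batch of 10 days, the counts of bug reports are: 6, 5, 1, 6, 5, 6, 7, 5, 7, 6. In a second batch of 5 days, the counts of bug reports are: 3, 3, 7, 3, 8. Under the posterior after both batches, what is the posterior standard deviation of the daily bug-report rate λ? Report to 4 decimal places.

0.4579

With a Gamma(shape α, rate β) prior, the Poisson likelihood is conjugate: the posterior is Gamma(α + ΣXᵢ, β + n).
Batch 1: sum of counts S = 54 over n = 10 days.
After batch 1: Gamma(α+S, β+n) = Gamma(4.20+54, 4.80+10) = Gamma(58.20, 14.80).
Batch 2: sum of counts S = 24 over n = 5 days.
After batch 2: Gamma(α+S, β+n) = Gamma(58.20+24, 14.80+5) = Gamma(82.20, 19.80).
SD = √α/β = √82.20/19.80 = 0.4579.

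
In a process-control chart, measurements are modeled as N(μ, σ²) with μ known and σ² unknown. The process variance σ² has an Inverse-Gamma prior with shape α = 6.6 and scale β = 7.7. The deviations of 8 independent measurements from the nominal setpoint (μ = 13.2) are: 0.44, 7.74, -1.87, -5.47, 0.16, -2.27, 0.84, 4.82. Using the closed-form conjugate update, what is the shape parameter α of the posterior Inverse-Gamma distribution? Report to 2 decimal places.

10.60

With known mean μ and an Inverse-Gamma(α, β) prior on σ², the Normal likelihood is conjugate: posterior is Inv-Gamma(α + n/2, β + Σ(xᵢ−μ)²/2).
Σ(xᵢ−μ)² = (0.44)² + (7.74)² + (-1.87)² + (-5.47)² + (0.16)² + (-2.27)² + (0.84)² + (4.82)² = 122.6355.
Posterior: Inv-Gamma(6.6 + 8/2, 7.7 + 122.6355/2) = Inv-Gamma(10.60, 69.01775).
Posterior α = 10.60.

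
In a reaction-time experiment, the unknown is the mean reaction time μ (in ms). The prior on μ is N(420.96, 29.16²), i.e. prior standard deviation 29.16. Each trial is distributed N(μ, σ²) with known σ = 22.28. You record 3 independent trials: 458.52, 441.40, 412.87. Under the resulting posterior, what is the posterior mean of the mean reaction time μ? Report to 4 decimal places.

For Normal data with known variance σ², a Normal(μ₀, σ₀²) prior on μ is conjugate. Posterior precision = 1/σ₀² + n/σ²; posterior mean is the precision-weighted average of μ₀ and x̄.
Σxᵢ = 458.52 + 441.40 + 412.87 = 1312.79, so n·x̄ = 1312.79.
σ₀² = 29.16² = 850.3056, σ² = 22.28² = 496.3984; σ² + n·σ₀² = 496.3984 + 3·850.3056 = 3047.3152.
Posterior mean = (μ₀/σ₀² + n·x̄/σ²)/(1/σ₀² + n/σ²) = (σ²·μ₀ + σ₀²·n·x̄)/(σ² + n·σ₀²) = (496.3984·420.96 + 850.3056·1312.79)/3047.3152 = 1325236.559088/3047.3152 = 434.8866.

434.8866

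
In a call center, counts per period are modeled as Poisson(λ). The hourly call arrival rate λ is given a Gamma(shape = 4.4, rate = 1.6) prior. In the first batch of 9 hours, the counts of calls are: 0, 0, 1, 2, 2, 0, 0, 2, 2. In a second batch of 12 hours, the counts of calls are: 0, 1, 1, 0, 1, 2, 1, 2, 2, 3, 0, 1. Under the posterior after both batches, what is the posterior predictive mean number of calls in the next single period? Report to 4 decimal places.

With a Gamma(shape α, rate β) prior, the Poisson likelihood is conjugate: the posterior is Gamma(α + ΣXᵢ, β + n).
Batch 1: sum of counts S = 9 over n = 9 hours.
After batch 1: Gamma(α+S, β+n) = Gamma(4.4+9, 1.6+9) = Gamma(13.4, 10.6).
Batch 2: sum of counts S = 14 over n = 12 hours.
After batch 2: Gamma(α+S, β+n) = Gamma(13.4+14, 10.6+12) = Gamma(27.4, 22.6).
The predictive distribution for one future period is NegBinom with mean α/β = 1.2124.

1.2124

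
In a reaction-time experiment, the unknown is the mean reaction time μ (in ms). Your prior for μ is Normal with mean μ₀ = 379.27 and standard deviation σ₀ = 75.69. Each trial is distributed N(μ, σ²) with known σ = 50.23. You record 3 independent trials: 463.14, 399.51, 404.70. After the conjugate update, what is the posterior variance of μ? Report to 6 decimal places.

733.359896

For Normal data with known variance σ², a Normal(μ₀, σ₀²) prior on μ is conjugate. Posterior precision = 1/σ₀² + n/σ²; posterior mean is the precision-weighted average of μ₀ and x̄.
σ₀² = 75.69² = 5728.9761, σ² = 50.23² = 2523.0529; σ² + n·σ₀² = 2523.0529 + 3·5728.9761 = 19709.9812.
Posterior precision = 1/σ₀² + n/σ² = 1/5728.9761 + 3/2523.0529 = (σ² + n·σ₀²)/(σ₀²σ²) = 19709.9812/(5728.9761·2523.0529); posterior variance σₙ² = σ₀²σ²/(σ² + n·σ₀²) = 5728.9761·2523.0529/19709.9812 = 733.359896.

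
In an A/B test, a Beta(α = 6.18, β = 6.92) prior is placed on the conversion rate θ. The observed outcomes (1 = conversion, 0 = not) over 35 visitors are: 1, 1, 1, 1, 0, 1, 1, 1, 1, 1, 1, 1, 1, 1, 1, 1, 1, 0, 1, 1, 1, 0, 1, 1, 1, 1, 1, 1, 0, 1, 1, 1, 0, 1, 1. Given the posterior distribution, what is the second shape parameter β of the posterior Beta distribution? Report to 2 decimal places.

The Beta prior is conjugate to a Binomial/Bernoulli likelihood; the update adds successes to α and failures to β.
Posterior: Beta(α+k, β+n−k) = Beta(6.18+30, 6.92+5) = Beta(36.18, 11.92).
Posterior β = 11.92.

11.92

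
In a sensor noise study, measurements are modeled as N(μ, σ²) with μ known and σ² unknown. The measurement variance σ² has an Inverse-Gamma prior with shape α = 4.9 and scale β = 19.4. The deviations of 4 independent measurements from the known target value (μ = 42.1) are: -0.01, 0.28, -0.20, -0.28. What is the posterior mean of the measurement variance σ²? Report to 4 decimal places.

3.3048

With known mean μ and an Inverse-Gamma(α, β) prior on σ², the Normal likelihood is conjugate: posterior is Inv-Gamma(α + n/2, β + Σ(xᵢ−μ)²/2).
Σ(xᵢ−μ)² = (-0.01)² + (0.28)² + (-0.20)² + (-0.28)² = 0.1969.
Posterior: Inv-Gamma(4.9 + 4/2, 19.4 + 0.1969/2) = Inv-Gamma(6.90, 19.49845).
E[σ²|data] = β/(α−1) = 19.49845/5.90 = 3.3048.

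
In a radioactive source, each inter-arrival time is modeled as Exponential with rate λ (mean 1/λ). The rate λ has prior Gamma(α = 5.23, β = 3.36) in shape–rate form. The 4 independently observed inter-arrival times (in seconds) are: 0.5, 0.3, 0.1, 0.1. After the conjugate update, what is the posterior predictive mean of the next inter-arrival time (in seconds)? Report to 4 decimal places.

With a Gamma(shape α, rate β) prior on the exponential rate λ, the posterior after n observations with total T = Σxᵢ is Gamma(α+n, β+T).
Sum of observations T = 1.0 seconds; n = 4.
Posterior: Gamma(5.23+4, 3.36+1.0) = Gamma(9.23, 4.36).
The predictive distribution for the next observation is Lomax; its mean is β/(α−1) = 4.36/8.23 = 0.5298.

0.5298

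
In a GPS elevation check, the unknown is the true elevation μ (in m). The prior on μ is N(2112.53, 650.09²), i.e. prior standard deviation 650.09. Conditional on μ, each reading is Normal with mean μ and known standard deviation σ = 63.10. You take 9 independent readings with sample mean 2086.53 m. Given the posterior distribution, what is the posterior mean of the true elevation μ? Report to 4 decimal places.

For Normal data with known variance σ², a Normal(μ₀, σ₀²) prior on μ is conjugate. Posterior precision = 1/σ₀² + n/σ²; posterior mean is the precision-weighted average of μ₀ and x̄.
n·x̄ = 9·2086.53 = 18778.77.
σ₀² = 650.09² = 422617.0081, σ² = 63.10² = 3981.61; σ² + n·σ₀² = 3981.61 + 9·422617.0081 = 3807534.6829.
Posterior mean = (μ₀/σ₀² + n·x̄/σ²)/(1/σ₀² + n/σ²) = (σ²·μ₀ + σ₀²·n·x̄)/(σ² + n·σ₀²) = (3981.61·2112.53 + 422617.0081·18778.77)/3807534.6829 = 7944638863.771337/3807534.6829 = 2086.5572.

2086.5572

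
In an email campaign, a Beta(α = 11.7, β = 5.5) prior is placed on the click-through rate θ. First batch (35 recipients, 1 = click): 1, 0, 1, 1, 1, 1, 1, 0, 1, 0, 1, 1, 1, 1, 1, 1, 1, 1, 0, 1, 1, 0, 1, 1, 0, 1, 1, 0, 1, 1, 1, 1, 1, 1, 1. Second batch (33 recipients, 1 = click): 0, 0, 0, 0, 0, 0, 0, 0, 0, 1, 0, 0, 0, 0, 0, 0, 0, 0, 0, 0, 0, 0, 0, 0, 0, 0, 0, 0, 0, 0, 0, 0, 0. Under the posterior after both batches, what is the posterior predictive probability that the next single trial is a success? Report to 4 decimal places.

The Beta prior is conjugate to a Binomial/Bernoulli likelihood; the update adds successes to α and failures to β.
After batch 1: Beta(11.7+28, 5.5+7) = Beta(39.7, 12.5).
After batch 2: Beta(39.7+1, 12.5+32) = Beta(40.7, 44.5).
For a single future Bernoulli trial, P(success | data) = α/(α+β) = 0.4777.

0.4777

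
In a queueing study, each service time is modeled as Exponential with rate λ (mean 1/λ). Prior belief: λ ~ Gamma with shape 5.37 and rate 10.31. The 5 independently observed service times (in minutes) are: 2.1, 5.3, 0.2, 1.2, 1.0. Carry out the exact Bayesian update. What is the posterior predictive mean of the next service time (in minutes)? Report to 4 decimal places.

With a Gamma(shape α, rate β) prior on the exponential rate λ, the posterior after n observations with total T = Σxᵢ is Gamma(α+n, β+T).
Sum of observations T = 9.8 minutes; n = 5.
Posterior: Gamma(5.37+5, 10.31+9.8) = Gamma(10.37, 20.11).
The predictive distribution for the next observation is Lomax; its mean is β/(α−1) = 20.11/9.37 = 2.1462.

2.1462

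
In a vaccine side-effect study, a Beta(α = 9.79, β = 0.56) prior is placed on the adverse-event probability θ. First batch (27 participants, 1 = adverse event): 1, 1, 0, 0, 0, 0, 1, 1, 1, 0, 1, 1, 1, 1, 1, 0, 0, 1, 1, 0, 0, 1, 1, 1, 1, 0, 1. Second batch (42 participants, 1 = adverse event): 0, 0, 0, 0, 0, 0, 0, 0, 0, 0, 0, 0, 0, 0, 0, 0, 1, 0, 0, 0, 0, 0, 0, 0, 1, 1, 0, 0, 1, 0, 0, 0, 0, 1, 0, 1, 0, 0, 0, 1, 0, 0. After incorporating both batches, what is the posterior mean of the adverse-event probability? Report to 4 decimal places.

The Beta prior is conjugate to a Binomial/Bernoulli likelihood; the update adds successes to α and failures to β.
After batch 1: Beta(9.79+17, 0.56+10) = Beta(26.79, 10.56).
After batch 2: Beta(26.79+7, 10.56+35) = Beta(33.79, 45.56).
Posterior mean = α/(α+β) = 33.79/79.35 = 0.4258.

0.4258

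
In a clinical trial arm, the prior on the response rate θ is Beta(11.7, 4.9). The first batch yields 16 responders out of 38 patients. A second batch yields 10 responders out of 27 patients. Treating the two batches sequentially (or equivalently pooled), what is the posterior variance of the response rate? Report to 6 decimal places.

0.003009

The Beta prior is conjugate to a Binomial/Bernoulli likelihood; the update adds successes to α and failures to β.
After batch 1: Beta(11.7+16, 4.9+22) = Beta(27.7, 26.9).
After batch 2: Beta(27.7+10, 26.9+17) = Beta(37.7, 43.9).
Var = αβ/((α+β)²(α+β+1)) = 37.7·43.9/(81.6²·82.6) = 0.003009.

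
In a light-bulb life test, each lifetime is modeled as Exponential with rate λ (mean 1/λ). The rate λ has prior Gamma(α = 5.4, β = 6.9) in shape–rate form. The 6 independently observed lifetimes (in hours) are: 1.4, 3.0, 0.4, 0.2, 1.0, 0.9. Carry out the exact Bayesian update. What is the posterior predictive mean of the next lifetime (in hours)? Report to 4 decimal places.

With a Gamma(shape α, rate β) prior on the exponential rate λ, the posterior after n observations with total T = Σxᵢ is Gamma(α+n, β+T).
Sum of observations T = 6.9 hours; n = 6.
Posterior: Gamma(5.4+6, 6.9+6.9) = Gamma(11.4, 13.8).
The predictive distribution for the next observation is Lomax; its mean is β/(α−1) = 13.8/10.4 = 1.3269.

1.3269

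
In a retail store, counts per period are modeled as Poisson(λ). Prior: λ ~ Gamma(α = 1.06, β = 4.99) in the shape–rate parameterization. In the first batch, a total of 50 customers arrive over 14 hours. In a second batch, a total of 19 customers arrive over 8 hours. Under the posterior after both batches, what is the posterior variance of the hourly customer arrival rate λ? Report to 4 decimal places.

0.0962

With a Gamma(shape α, rate β) prior, the Poisson likelihood is conjugate: the posterior is Gamma(α + ΣXᵢ, β + n).
After batch 1: Gamma(α+S, β+n) = Gamma(1.06+50, 4.99+14) = Gamma(51.06, 18.99).
After batch 2: Gamma(α+S, β+n) = Gamma(51.06+19, 18.99+8) = Gamma(70.06, 26.99).
Var = α/β² = 70.06/26.99² = 0.0962.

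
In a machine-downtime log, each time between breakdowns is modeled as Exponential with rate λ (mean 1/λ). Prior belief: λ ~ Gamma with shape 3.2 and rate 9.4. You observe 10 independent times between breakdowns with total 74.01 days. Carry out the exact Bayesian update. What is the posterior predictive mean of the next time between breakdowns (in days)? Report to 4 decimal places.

6.8369

With a Gamma(shape α, rate β) prior on the exponential rate λ, the posterior after n observations with total T = Σxᵢ is Gamma(α+n, β+T).
Posterior: Gamma(3.2+10, 9.4+74.01) = Gamma(13.2, 83.41).
The predictive distribution for the next observation is Lomax; its mean is β/(α−1) = 83.41/12.2 = 6.8369.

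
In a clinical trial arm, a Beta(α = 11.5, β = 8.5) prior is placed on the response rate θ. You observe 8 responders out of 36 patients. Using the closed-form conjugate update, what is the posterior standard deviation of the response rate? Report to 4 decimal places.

0.0631

The Beta prior is conjugate to a Binomial/Bernoulli likelihood; the update adds successes to α and failures to β.
Posterior: Beta(α+k, β+n−k) = Beta(11.5+8, 8.5+28) = Beta(19.5, 36.5).
Var = αβ/((α+β)²(α+β+1)) = 19.5·36.5/(56.0²·57.0) = 0.00398177; SD = √0.00398177 = 0.0631.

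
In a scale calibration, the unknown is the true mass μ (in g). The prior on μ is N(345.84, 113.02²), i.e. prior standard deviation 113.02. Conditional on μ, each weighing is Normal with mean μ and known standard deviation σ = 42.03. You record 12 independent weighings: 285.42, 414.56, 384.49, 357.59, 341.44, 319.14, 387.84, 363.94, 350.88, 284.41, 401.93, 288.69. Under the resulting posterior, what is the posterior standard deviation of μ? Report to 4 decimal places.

12.0637

For Normal data with known variance σ², a Normal(μ₀, σ₀²) prior on μ is conjugate. Posterior precision = 1/σ₀² + n/σ²; posterior mean is the precision-weighted average of μ₀ and x̄.
σ₀² = 113.02² = 12773.5204, σ² = 42.03² = 1766.5209; σ² + n·σ₀² = 1766.5209 + 12·12773.5204 = 155048.7657.
Posterior precision = 1/σ₀² + n/σ² = 1/12773.5204 + 12/1766.5209 = (σ² + n·σ₀²)/(σ₀²σ²) = 155048.7657/(12773.5204·1766.5209); posterior variance σₙ² = σ₀²σ²/(σ² + n·σ₀²) = 12773.5204·1766.5209/155048.7657 = 145.532863.
Posterior SD = √σₙ² = √(12773.5204·1766.5209/155048.7657) = 12.0637.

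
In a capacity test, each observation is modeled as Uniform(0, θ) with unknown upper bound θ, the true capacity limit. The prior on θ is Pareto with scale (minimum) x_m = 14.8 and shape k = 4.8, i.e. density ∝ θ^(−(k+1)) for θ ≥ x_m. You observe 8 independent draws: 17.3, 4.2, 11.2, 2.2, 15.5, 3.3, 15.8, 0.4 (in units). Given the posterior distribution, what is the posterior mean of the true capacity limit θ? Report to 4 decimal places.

18.7661

A Pareto(scale x_m, shape k) prior on the upper bound θ of Uniform(0, θ) is conjugate: posterior is Pareto(max(x_m, max xᵢ), k + n).
Sample maximum = 17.3; prior scale x_m = 14.8 → posterior scale = max = 17.3.
Posterior shape = 4.8 + 8 = 12.8.
E[θ|data] = k·x_m/(k−1) = 12.8·17.3/11.8 = 18.7661.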